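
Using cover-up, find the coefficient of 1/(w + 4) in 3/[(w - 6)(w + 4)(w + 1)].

Cover (w + 4), set w=-4: 3/[(-4 - 6)(-4 + 1)] = 1/10


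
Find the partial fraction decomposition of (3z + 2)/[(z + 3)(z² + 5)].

At z=-3: α = (3·(-3) + 2)/((-3)² + 5) = -1/2. β = -α = 1/2, γ = 3 - (-3)·α = 3/2
Result: (-1/2)/(z + 3) + ((1/2)z + 3/2)/(z² + 5)


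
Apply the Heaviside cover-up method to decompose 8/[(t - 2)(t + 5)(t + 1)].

Cover (t - 2), t=2: α = 8/[(2 + 5)(2 + 1)] = 8/21. Cover (t + 5), t=-5: β = 8/[(-5 - 2)(-5 + 1)] = 2/7. Cover (t + 1), t=-1: γ = 8/[(-1 - 2)(-1 + 5)] = -2/3.
Result: (8/21)/(t - 2) + (2/7)/(t + 5) - (2/3)/(t + 1)


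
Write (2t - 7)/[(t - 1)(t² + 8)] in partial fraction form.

At t=1: A = (2·1 - 7)/(1² + 8) = -5/9. B = -A = 5/9, C = 2 - 1·A = 23/9
Result: (-5/9)/(t - 1) + ((5/9)t + 23/9)/(t² + 8)


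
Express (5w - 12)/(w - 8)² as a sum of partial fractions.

(5w - 12) = α(w - 8) + β. At w = 8: β = 5·8 - 12 = 28. Coeff of w: α = 5
Result: 5/(w - 8) + 28/(w - 8)²


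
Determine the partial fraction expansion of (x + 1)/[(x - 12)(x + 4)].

At x=12: A = (1·12 + 1)/(12 + 4) = 13/16. At x=-4: B = (1·(-4) + 1)/(-4 - 12) = 3/16
Result: (13/16)/(x - 12) + (3/16)/(x + 4)


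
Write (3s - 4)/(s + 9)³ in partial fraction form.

(3s - 4) = P(s + 9)² + Q(s + 9) + R. At s = -9: R = 3·(-9) - 4 = -31. Coefficients: P = 0, Q = 3
Result: 3/(s + 9)² - 31/(s + 9)³


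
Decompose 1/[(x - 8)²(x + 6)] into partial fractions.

Cover-up at x=-6: C = 1/(-6 - 8)² = 1/196. Cover-up at x=8: B = 1/(8 + 6) = 1/14. Comparing x² coeff: A = -C = -1/196
Result: (-1/196)/(x - 8) + (1/14)/(x - 8)² + (1/196)/(x + 6)


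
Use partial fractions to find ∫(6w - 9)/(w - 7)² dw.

Decompose: α = 6, β = 6·7 - 9 = 33, so (6w - 9)/(w - 7)² = 6/(w - 7) + 33/(w - 7)². Integrate: ∫ α/(w - 7) dw = 6 ln|(w - 7)|; ∫ β/(w - 7)² dw = -33/(w - 7). Sum: 6 ln|(w - 7)| - 33/(w - 7) + C


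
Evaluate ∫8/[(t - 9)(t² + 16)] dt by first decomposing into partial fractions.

Cover-up at t=9: P = 8/(9²+16) = 8/97. Coeff matching: Q = -8/97, R = -72/97. Decomposition: (8/97)/(t - 9) - ((8/97)t + 72/97)/(t² + 16). Integrate: linear → ln, quadratic → (1/2)ln + arctan: (8/97) ln|(t - 9)| - (4/97) ln(t² + 16) - (18/97) arctan(t/4) + C


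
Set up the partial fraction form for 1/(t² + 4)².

Repeated quadratic factor: (At + B)/(t² + 4) + (Ct + D)/(t² + 4)²


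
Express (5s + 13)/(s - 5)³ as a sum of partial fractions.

(5s + 13) = P(s - 5)² + Q(s - 5) + R. At s = 5: R = 5·5 + 13 = 38. Coefficients: P = 0, Q = 5
Result: 5/(s - 5)² + 38/(s - 5)³


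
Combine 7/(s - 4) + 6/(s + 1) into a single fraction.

Common denominator (s - 4)(s + 1). Numerator: 7(s + 1) + 6(s - 4) = (7s + 7) + (6s - 24) = 13s - 17
Result: (13s - 17)/[(s - 4)(s + 1)]


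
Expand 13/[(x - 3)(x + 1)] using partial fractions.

13/(x - 3)(x + 1) = A/(x - 3) + B/(x + 1). A = 13/(3 + 1) = 13/4, B = 13/(-1 - 3) = -13/4
Result: (13/4)/(x - 3) - (13/4)/(x + 1)


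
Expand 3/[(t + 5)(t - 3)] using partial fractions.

3/(t + 5)(t - 3) = A/(t + 5) + B/(t - 3). A = 3/(-5 - 3) = -3/8, B = 3/(3 + 5) = 3/8
Result: (-3/8)/(t + 5) + (3/8)/(t - 3)


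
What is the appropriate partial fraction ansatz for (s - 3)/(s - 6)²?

Repeated linear factor: α/(s - 6) + β/(s - 6)²


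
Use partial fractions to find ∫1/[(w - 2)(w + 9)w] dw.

Cover-up: P = 1/22, Q = 1/99, R = -1/18. Decomposition: (1/22)/(w - 2) + (1/99)/(w + 9) - (1/18)/w. Integrate each term: (1/22) ln|(w - 2)| + (1/99) ln|(w + 9)| - (1/18) ln|w| + C


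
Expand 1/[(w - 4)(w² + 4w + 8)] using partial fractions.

Cover-up at w = 4: A = 1/(4² + 4·4 + 8) = 1/40. Then B = -A = -1/40, C = -A·(4 + 4) = -1/5
Result: (1/40)/(w - 4) - ((1/40)w + 1/5)/(w² + 4w + 8)


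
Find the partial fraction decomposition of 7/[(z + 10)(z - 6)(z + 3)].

Using cover-up method: A = 1/16, B = 7/144, C = -1/9
Result: (1/16)/(z + 10) + (7/144)/(z - 6) - (1/9)/(z + 3)


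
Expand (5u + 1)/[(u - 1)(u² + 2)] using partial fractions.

At u=1: P = (5·1 + 1)/(1² + 2) = 2. Q = -P = -2, R = 5 - 1·P = 3
Result: 2/(u - 1) - (2u - 3)/(u² + 2)


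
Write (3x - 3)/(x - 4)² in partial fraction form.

(3x - 3) = α(x - 4) + β. At x = 4: β = 3·4 - 3 = 9. Coeff of x: α = 3
Result: 3/(x - 4) + 9/(x - 4)²


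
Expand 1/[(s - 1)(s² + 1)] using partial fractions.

Cover-up at s = 1: A = 1/(1² + 1) = 1/2. Then B = -A = -1/2, C = -A·(0 + 1) = -1/2
Result: (1/2)/(s - 1) - ((1/2)s + 1/2)/(s² + 1)


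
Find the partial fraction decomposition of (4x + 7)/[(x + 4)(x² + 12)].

At x=-4: A = (4·(-4) + 7)/((-4)² + 12) = -9/28. B = -A = 9/28, C = 4 - (-4)·A = 19/7
Result: (-9/28)/(x + 4) + ((9/28)x + 19/7)/(x² + 12)


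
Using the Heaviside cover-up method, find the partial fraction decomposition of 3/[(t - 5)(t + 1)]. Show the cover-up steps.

Cover (t - 5): set t=5, get A = 3/(5 + 1) = 1/2. Cover (t + 1): set t=-1, get B = 3/(-1 - 5) = -1/2.
Result: (1/2)/(t - 5) - (1/2)/(t + 1)


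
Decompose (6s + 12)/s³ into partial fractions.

(6s + 12) = αs² + βs + γ. At s = 0: γ = 6·0 + 12 = 12. Coefficients: α = 0, β = 6
Result: 6/s² + 12/s³


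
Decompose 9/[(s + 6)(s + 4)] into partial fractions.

9/(s + 6)(s + 4) = P/(s + 6) + Q/(s + 4). P = 9/(-6 + 4) = -9/2, Q = 9/(-4 + 6) = 9/2
Result: (-9/2)/(s + 6) + (9/2)/(s + 4)


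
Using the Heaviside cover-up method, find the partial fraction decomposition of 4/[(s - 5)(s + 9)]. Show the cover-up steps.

Cover (s - 5): set s=5, get α = 4/(5 + 9) = 2/7. Cover (s + 9): set s=-9, get β = 4/(-9 - 5) = -2/7.
Result: (2/7)/(s - 5) - (2/7)/(s + 9)


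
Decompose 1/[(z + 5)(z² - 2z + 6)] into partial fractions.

Cover-up at z = -5: P = 1/((-5)² - 2·(-5) + 6) = 1/41. Then Q = -P = -1/41, R = -P·(-2 - 5) = 7/41
Result: (1/41)/(z + 5) - ((1/41)z - 7/41)/(z² - 2z + 6)


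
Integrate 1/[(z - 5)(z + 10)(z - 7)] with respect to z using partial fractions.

Cover-up: P = -1/30, Q = 1/255, R = 1/34. Decomposition: (-1/30)/(z - 5) + (1/255)/(z + 10) + (1/34)/(z - 7). Integrate each term: (-1/30) ln|(z - 5)| + (1/255) ln|(z + 10)| + (1/34) ln|(z - 7)| + C


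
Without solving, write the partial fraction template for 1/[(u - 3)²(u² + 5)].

Repeated linear + quadratic: α/(u - 3) + β/(u - 3)² + (γu + δ)/(u² + 5)


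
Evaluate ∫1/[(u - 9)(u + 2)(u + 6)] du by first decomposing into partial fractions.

Cover-up: P = 1/165, Q = -1/44, R = 1/60. Decomposition: (1/165)/(u - 9) - (1/44)/(u + 2) + (1/60)/(u + 6). Integrate each term: (1/165) ln|(u - 9)| - (1/44) ln|(u + 2)| + (1/60) ln|(u + 6)| + C


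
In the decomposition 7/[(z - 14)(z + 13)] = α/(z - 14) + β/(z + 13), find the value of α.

Cover-up at z = 14: α = 7/(14 + 13) = 7/27


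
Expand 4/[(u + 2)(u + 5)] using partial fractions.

4/(u + 2)(u + 5) = P/(u + 2) + Q/(u + 5). P = 4/(-2 + 5) = 4/3, Q = 4/(-5 + 2) = -4/3
Result: (4/3)/(u + 2) - (4/3)/(u + 5)


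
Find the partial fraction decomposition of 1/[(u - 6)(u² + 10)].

Cover-up at u = 6: P = 1/(6² + 10) = 1/46. Then Q = -P = -1/46, R = -P·(0 + 6) = -3/23
Result: (1/46)/(u - 6) - ((1/46)u + 3/23)/(u² + 10)


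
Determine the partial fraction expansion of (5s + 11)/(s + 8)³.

(5s + 11) = A(s + 8)² + B(s + 8) + C. At s = -8: C = 5·(-8) + 11 = -29. Coefficients: A = 0, B = 5
Result: 5/(s + 8)² - 29/(s + 8)³


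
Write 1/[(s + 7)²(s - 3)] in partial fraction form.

Cover-up at s=3: C = 1/(3 + 7)² = 1/100. Cover-up at s=-7: B = 1/(-7 - 3) = -1/10. Comparing s² coeff: A = -C = -1/100
Result: (-1/100)/(s + 7) - (1/10)/(s + 7)² + (1/100)/(s - 3)


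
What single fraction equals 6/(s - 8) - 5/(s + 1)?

Common denominator (s - 8)(s + 1). Numerator: 6(s + 1) - 5(s - 8) = (6s + 6) - (5s - 40) = s + 46
Result: (s + 46)/[(s - 8)(s + 1)]


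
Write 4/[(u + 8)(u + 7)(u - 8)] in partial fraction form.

Using cover-up method: A = 1/4, B = -4/15, C = 1/60
Result: (1/4)/(u + 8) - (4/15)/(u + 7) + (1/60)/(u - 8)


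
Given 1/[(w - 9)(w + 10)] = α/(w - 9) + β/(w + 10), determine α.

Cover-up at w = 9: α = 1/(9 + 10) = 1/19


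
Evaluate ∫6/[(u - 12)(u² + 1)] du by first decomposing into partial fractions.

Cover-up at u=12: α = 6/(12²+1) = 6/145. Coeff matching: β = -6/145, γ = -72/145. Decomposition: (6/145)/(u - 12) - ((6/145)u + 72/145)/(u² + 1). Integrate: linear → ln, quadratic → (1/2)ln + arctan: (6/145) ln|(u - 12)| - (3/145) ln(u² + 1) - (72/145) arctan(u) + C


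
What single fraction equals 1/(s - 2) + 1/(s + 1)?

Common denominator (s - 2)(s + 1). Numerator: 1(s + 1) + 1(s - 2) = (s + 1) + (s - 2) = 2s - 1
Result: (2s - 1)/[(s - 2)(s + 1)]


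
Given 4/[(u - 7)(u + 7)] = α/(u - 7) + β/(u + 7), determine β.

Cover-up at u = -7: β = 4/(-7 - 7) = -4/14 = -2/7


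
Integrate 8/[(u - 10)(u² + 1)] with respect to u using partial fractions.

Cover-up at u=10: P = 8/(10²+1) = 8/101. Coeff matching: Q = -8/101, R = -80/101. Decomposition: (8/101)/(u - 10) - ((8/101)u + 80/101)/(u² + 1). Integrate: linear → ln, quadratic → (1/2)ln + arctan: (8/101) ln|(u - 10)| - (4/101) ln(u² + 1) - (80/101) arctan(u) + C


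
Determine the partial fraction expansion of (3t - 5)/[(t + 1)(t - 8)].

At t=-1: P = (3·(-1) - 5)/(-1 - 8) = 8/9. At t=8: Q = (3·8 - 5)/(8 + 1) = 19/9
Result: (8/9)/(t + 1) + (19/9)/(t - 8)


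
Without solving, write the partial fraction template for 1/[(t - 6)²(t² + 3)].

Repeated linear + quadratic: α/(t - 6) + β/(t - 6)² + (γt + δ)/(t² + 3)


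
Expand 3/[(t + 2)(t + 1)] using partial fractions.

3/(t + 2)(t + 1) = α/(t + 2) + β/(t + 1). α = 3/(-2 + 1) = -3, β = 3/(-1 + 2) = 3
Result: -3/(t + 2) + 3/(t + 1)


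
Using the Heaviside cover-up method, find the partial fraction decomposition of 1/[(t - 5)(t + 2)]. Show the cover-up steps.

Cover (t - 5): set t=5, get α = 1/(5 + 2) = 1/7. Cover (t + 2): set t=-2, get β = 1/(-2 - 5) = -1/7.
Result: (1/7)/(t - 5) - (1/7)/(t + 2)


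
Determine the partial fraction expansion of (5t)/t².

(5t) = Pt + Q. At t = 0: Q = 5·0 + 0 = 0. Coeff of t: P = 5
Result: 5/t


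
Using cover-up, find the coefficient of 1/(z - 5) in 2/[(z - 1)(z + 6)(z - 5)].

Cover (z - 5), set z=5: 2/[(5 - 1)(5 + 6)] = 1/22


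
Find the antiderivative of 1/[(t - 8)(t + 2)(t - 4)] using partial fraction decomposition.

Cover-up: α = 1/40, β = 1/60, γ = -1/24. Decomposition: (1/40)/(t - 8) + (1/60)/(t + 2) - (1/24)/(t - 4). Integrate each term: (1/40) ln|(t - 8)| + (1/60) ln|(t + 2)| - (1/24) ln|(t - 4)| + C


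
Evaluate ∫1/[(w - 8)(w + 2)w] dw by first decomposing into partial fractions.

Cover-up: A = 1/80, B = 1/20, C = -1/16. Decomposition: (1/80)/(w - 8) + (1/20)/(w + 2) - (1/16)/w. Integrate each term: (1/80) ln|(w - 8)| + (1/20) ln|(w + 2)| - (1/16) ln|w| + C


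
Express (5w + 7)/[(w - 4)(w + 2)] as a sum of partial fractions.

At w=4: P = (5·4 + 7)/(4 + 2) = 9/2. At w=-2: Q = (5·(-2) + 7)/(-2 - 4) = 1/2
Result: (9/2)/(w - 4) + (1/2)/(w + 2)


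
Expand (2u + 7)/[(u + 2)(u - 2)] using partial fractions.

At u=-2: α = (2·(-2) + 7)/(-2 - 2) = -3/4. At u=2: β = (2·2 + 7)/(2 + 2) = 11/4
Result: (-3/4)/(u + 2) + (11/4)/(u - 2)


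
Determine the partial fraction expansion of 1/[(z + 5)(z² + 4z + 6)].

Cover-up at z = -5: P = 1/((-5)² + 4·(-5) + 6) = 1/11. Then Q = -P = -1/11, R = -P·(4 - 5) = 1/11
Result: (1/11)/(z + 5) - ((1/11)z - 1/11)/(z² + 4z + 6)


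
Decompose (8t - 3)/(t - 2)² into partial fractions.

(8t - 3) = P(t - 2) + Q. At t = 2: Q = 8·2 - 3 = 13. Coeff of t: P = 8
Result: 8/(t - 2) + 13/(t - 2)²


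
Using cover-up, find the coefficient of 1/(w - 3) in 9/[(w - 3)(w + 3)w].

Cover (w - 3), set w=3: 9/[(3 + 3)(3 - 0)] = 1/2


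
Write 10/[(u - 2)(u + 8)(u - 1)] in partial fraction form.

Using cover-up method: P = 1, Q = 1/9, R = -10/9
Result: 1/(u - 2) + (1/9)/(u + 8) - (10/9)/(u - 1)


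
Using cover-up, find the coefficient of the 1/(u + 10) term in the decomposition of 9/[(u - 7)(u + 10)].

Cover (u + 10), set u=-10: 9/((u - 7) at u=-10) = 9/(-17) = -9/17


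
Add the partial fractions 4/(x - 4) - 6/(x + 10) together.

Common denominator (x - 4)(x + 10). Numerator: 4(x + 10) - 6(x - 4) = (4x + 40) - (6x - 24) = -2x + 64
Result: (-2x + 64)/[(x - 4)(x + 10)]


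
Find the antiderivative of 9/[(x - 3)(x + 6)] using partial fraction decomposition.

Decompose: 9/[(x - 3)(x + 6)] = 1/(x - 3) - 1/(x + 6). Integrate each term: ln|(x - 3)| - ln|(x + 6)| + C


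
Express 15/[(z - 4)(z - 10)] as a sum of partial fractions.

15/(z - 4)(z - 10) = A/(z - 4) + B/(z - 10). A = 15/(4 - 10) = -5/2, B = 15/(10 - 4) = 5/2
Result: (-5/2)/(z - 4) + (5/2)/(z - 10)


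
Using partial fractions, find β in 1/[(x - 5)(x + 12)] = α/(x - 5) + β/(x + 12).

Cover-up at x = -12: β = 1/(-12 - 5) = -1/17


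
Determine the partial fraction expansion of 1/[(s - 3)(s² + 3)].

Cover-up at s = 3: P = 1/(3² + 3) = 1/12. Then Q = -P = -1/12, R = -P·(0 + 3) = -1/4
Result: (1/12)/(s - 3) - ((1/12)s + 1/4)/(s² + 3)


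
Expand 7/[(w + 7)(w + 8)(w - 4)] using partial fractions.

Using cover-up method: α = -7/11, β = 7/12, γ = 7/132
Result: (-7/11)/(w + 7) + (7/12)/(w + 8) + (7/132)/(w - 4)


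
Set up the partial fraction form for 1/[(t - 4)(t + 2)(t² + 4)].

Two linear + quadratic: A/(t - 4) + B/(t + 2) + (Ct + D)/(t² + 4)


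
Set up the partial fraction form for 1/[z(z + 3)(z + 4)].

Three distinct linear factors: P/z + Q/(z + 3) + R/(z + 4)


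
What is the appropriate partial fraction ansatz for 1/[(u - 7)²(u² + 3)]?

Repeated linear + quadratic: α/(u - 7) + β/(u - 7)² + (γu + δ)/(u² + 3)


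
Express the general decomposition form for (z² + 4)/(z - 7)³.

Repeated linear factor (power 3): P/(z - 7) + Q/(z - 7)² + R/(z - 7)³


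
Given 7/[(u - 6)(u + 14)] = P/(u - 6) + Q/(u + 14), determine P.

Cover-up at u = 6: P = 7/(6 + 14) = 7/20


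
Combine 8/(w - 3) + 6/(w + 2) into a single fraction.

Common denominator (w - 3)(w + 2). Numerator: 8(w + 2) + 6(w - 3) = (8w + 16) + (6w - 18) = 14w - 2
Result: (14w - 2)/[(w - 3)(w + 2)]


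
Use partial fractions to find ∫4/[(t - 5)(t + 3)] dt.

Decompose: 4/[(t - 5)(t + 3)] = (1/2)/(t - 5) - (1/2)/(t + 3). Integrate each term: (1/2) ln|(t - 5)| - (1/2) ln|(t + 3)| + C


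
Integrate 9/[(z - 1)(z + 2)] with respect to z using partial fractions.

Decompose: 9/[(z - 1)(z + 2)] = 3/(z - 1) - 3/(z + 2). Integrate each term: 3 ln|(z - 1)| - 3 ln|(z + 2)| + C


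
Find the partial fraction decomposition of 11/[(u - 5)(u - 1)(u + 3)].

Using cover-up method: P = 11/32, Q = -11/16, R = 11/32
Result: (11/32)/(u - 5) - (11/16)/(u - 1) + (11/32)/(u + 3)


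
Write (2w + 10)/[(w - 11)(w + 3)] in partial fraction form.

At w=11: A = (2·11 + 10)/(11 + 3) = 16/7. At w=-3: B = (2·(-3) + 10)/(-3 - 11) = -2/7
Result: (16/7)/(w - 11) - (2/7)/(w + 3)


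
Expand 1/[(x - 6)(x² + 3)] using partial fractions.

Cover-up at x = 6: A = 1/(6² + 3) = 1/39. Then B = -A = -1/39, C = -A·(0 + 6) = -2/13
Result: (1/39)/(x - 6) - ((1/39)x + 2/13)/(x² + 3)


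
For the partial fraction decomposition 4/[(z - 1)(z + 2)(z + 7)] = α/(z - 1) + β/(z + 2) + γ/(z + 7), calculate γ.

Cover-up at z = -7: γ = 4/[(-7 - 1)(-7 + 2)] = 4/[(-8)(-5)] = 4/40 = 1/10


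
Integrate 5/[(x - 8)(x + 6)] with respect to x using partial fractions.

Decompose: 5/[(x - 8)(x + 6)] = (5/14)/(x - 8) - (5/14)/(x + 6). Integrate each term: (5/14) ln|(x - 8)| - (5/14) ln|(x + 6)| + C


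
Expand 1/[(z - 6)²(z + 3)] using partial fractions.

Cover-up at z=-3: γ = 1/(-3 - 6)² = 1/81. Cover-up at z=6: β = 1/(6 + 3) = 1/9. Comparing z² coeff: α = -γ = -1/81
Result: (-1/81)/(z - 6) + (1/9)/(z - 6)² + (1/81)/(z + 3)


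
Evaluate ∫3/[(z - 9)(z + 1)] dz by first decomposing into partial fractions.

Decompose: 3/[(z - 9)(z + 1)] = (3/10)/(z - 9) - (3/10)/(z + 1). Integrate each term: (3/10) ln|(z - 9)| - (3/10) ln|(z + 1)| + C


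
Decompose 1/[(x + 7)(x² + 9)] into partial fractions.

Cover-up at x = -7: α = 1/((-7)² + 9) = 1/58. Then β = -α = -1/58, γ = -α·(0 - 7) = 7/58
Result: (1/58)/(x + 7) - ((1/58)x - 7/58)/(x² + 9)


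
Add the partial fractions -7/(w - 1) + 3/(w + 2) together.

Common denominator (w - 1)(w + 2). Numerator: -7(w + 2) + 3(w - 1) = (-7w - 14) + (3w - 3) = -4w - 17
Result: (-4w - 17)/[(w - 1)(w + 2)]


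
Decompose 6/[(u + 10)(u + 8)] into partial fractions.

6/(u + 10)(u + 8) = P/(u + 10) + Q/(u + 8). P = 6/(-10 + 8) = -3, Q = 6/(-8 + 10) = 3
Result: -3/(u + 10) + 3/(u + 8)


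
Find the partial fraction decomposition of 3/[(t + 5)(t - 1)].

3/(t + 5)(t - 1) = A/(t + 5) + B/(t - 1). A = 3/(-5 - 1) = -1/2, B = 3/(1 + 5) = 1/2
Result: (-1/2)/(t + 5) + (1/2)/(t - 1)


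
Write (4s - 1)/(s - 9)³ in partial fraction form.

(4s - 1) = P(s - 9)² + Q(s - 9) + R. At s = 9: R = 4·9 - 1 = 35. Coefficients: P = 0, Q = 4
Result: 4/(s - 9)² + 35/(s - 9)³


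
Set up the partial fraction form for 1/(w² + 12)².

Repeated quadratic factor: (αw + β)/(w² + 12) + (γw + δ)/(w² + 12)²


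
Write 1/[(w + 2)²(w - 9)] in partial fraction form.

Cover-up at w=9: C = 1/(9 + 2)² = 1/121. Cover-up at w=-2: B = 1/(-2 - 9) = -1/11. Comparing w² coeff: A = -C = -1/121
Result: (-1/121)/(w + 2) - (1/11)/(w + 2)² + (1/121)/(w - 9)


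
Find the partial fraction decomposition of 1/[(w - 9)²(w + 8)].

Cover-up at w=-8: γ = 1/(-8 - 9)² = 1/289. Cover-up at w=9: β = 1/(9 + 8) = 1/17. Comparing w² coeff: α = -γ = -1/289
Result: (-1/289)/(w - 9) + (1/17)/(w - 9)² + (1/289)/(w + 8)


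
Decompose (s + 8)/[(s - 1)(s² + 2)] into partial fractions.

At s=1: α = (1·1 + 8)/(1² + 2) = 3. β = -α = -3, γ = 1 - 1·α = -2
Result: 3/(s - 1) - (3s + 2)/(s² + 2)


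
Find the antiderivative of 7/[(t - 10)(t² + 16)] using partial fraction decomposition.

Cover-up at t=10: α = 7/(10²+16) = 7/116. Coeff matching: β = -7/116, γ = -35/58. Decomposition: (7/116)/(t - 10) - ((7/116)t + 35/58)/(t² + 16). Integrate: linear → ln, quadratic → (1/2)ln + arctan: (7/116) ln|(t - 10)| - (7/232) ln(t² + 16) - (35/232) arctan(t/4) + C


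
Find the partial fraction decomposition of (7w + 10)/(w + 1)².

(7w + 10) = A(w + 1) + B. At w = -1: B = 7·(-1) + 10 = 3. Coeff of w: A = 7
Result: 7/(w + 1) + 3/(w + 1)²


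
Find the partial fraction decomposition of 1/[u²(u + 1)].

Cover-up at u=-1: R = 1/(-1 - 0)² = 1. Cover-up at u=0: Q = 1/(0 + 1) = 1. Comparing u² coeff: P = -R = -1
Result: -1/u + 1/u² + 1/(u + 1)


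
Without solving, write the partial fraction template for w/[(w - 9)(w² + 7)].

Linear + irreducible quadratic: P/(w - 9) + (Qw + R)/(w² + 7)


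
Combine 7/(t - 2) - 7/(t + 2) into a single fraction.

Common denominator (t - 2)(t + 2). Numerator: 7(t + 2) - 7(t - 2) = (7t + 14) - (7t - 14) = 28
Result: (28)/[(t - 2)(t + 2)]


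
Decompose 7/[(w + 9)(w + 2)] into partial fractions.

7/(w + 9)(w + 2) = α/(w + 9) + β/(w + 2). α = 7/(-9 + 2) = -1, β = 7/(-2 + 9) = 1
Result: -1/(w + 9) + 1/(w + 2)


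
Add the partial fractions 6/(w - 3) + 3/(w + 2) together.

Common denominator (w - 3)(w + 2). Numerator: 6(w + 2) + 3(w - 3) = (6w + 12) + (3w - 9) = 9w + 3
Result: (9w + 3)/[(w - 3)(w + 2)]


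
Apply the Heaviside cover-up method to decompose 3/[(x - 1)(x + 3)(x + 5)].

Cover (x - 1), x=1: A = 3/[(1 + 3)(1 + 5)] = 1/8. Cover (x + 3), x=-3: B = 3/[(-3 - 1)(-3 + 5)] = -3/8. Cover (x + 5), x=-5: C = 3/[(-5 - 1)(-5 + 3)] = 1/4.
Result: (1/8)/(x - 1) - (3/8)/(x + 3) + (1/4)/(x + 5)


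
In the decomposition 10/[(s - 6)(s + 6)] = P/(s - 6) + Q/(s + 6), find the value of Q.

Cover-up at s = -6: Q = 10/(-6 - 6) = -10/12 = -5/6


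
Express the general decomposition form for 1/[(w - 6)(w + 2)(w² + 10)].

Two linear + quadratic: α/(w - 6) + β/(w + 2) + (γw + δ)/(w² + 10)


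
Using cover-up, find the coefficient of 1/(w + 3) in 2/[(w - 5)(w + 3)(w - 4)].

Cover (w + 3), set w=-3: 2/[(-3 - 5)(-3 - 4)] = 1/28


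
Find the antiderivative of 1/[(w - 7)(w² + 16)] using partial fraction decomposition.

Cover-up at w=7: α = 1/(7²+16) = 1/65. Coeff matching: β = -1/65, γ = -7/65. Decomposition: (1/65)/(w - 7) - ((1/65)w + 7/65)/(w² + 16). Integrate: linear → ln, quadratic → (1/2)ln + arctan: (1/65) ln|(w - 7)| - (1/130) ln(w² + 16) - (7/260) arctan(w/4) + C


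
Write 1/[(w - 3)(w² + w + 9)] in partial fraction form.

Cover-up at w = 3: P = 1/(3² + 1·3 + 9) = 1/21. Then Q = -P = -1/21, R = -P·(1 + 3) = -4/21
Result: (1/21)/(w - 3) - ((1/21)w + 4/21)/(w² + w + 9)


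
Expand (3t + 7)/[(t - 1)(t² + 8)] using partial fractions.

At t=1: A = (3·1 + 7)/(1² + 8) = 10/9. B = -A = -10/9, C = 3 - 1·A = 17/9
Result: (10/9)/(t - 1) - ((10/9)t - 17/9)/(t² + 8)


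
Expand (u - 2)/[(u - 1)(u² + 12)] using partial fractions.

At u=1: P = (1·1 - 2)/(1² + 12) = -1/13. Q = -P = 1/13, R = 1 - 1·P = 14/13
Result: (-1/13)/(u - 1) + ((1/13)u + 14/13)/(u² + 12)


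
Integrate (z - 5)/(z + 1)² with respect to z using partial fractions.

Decompose: α = 1, β = 1·(-1) - 5 = -6, so (z - 5)/(z + 1)² = 1/(z + 1) - 6/(z + 1)². Integrate: ∫ α/(z + 1) dz = ln|(z + 1)|; ∫ β/(z + 1)² dz = 6/(z + 1). Sum: ln|(z + 1)| + 6/(z + 1) + C


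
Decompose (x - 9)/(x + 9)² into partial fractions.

(x - 9) = A(x + 9) + B. At x = -9: B = 1·(-9) - 9 = -18. Coeff of x: A = 1
Result: 1/(x + 9) - 18/(x + 9)²


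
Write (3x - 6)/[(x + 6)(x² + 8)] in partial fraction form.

At x=-6: A = (3·(-6) - 6)/((-6)² + 8) = -6/11. B = -A = 6/11, C = 3 - (-6)·A = -3/11
Result: (-6/11)/(x + 6) + ((6/11)x - 3/11)/(x² + 8)


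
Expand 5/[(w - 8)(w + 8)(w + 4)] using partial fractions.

Using cover-up method: P = 5/192, Q = 5/64, R = -5/48
Result: (5/192)/(w - 8) + (5/64)/(w + 8) - (5/48)/(w + 4)


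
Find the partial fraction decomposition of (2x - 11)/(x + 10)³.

(2x - 11) = P(x + 10)² + Q(x + 10) + R. At x = -10: R = 2·(-10) - 11 = -31. Coefficients: P = 0, Q = 2
Result: 2/(x + 10)² - 31/(x + 10)³


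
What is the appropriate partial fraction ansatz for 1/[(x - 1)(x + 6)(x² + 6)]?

Two linear + quadratic: P/(x - 1) + Q/(x + 6) + (Rx + S)/(x² + 6)


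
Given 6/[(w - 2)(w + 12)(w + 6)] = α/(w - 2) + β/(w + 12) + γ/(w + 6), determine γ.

Cover-up at w = -6: γ = 6/[(-6 - 2)(-6 + 12)] = 6/[(-8)(6)] = -6/48 = -1/8


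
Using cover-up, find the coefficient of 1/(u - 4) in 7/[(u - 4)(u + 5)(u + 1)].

Cover (u - 4), set u=4: 7/[(4 + 5)(4 + 1)] = 7/45


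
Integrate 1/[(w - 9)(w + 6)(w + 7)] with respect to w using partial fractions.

Cover-up: P = 1/240, Q = -1/15, R = 1/16. Decomposition: (1/240)/(w - 9) - (1/15)/(w + 6) + (1/16)/(w + 7). Integrate each term: (1/240) ln|(w - 9)| - (1/15) ln|(w + 6)| + (1/16) ln|(w + 7)| + C


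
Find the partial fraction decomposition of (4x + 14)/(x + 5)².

(4x + 14) = A(x + 5) + B. At x = -5: B = 4·(-5) + 14 = -6. Coeff of x: A = 4
Result: 4/(x + 5) - 6/(x + 5)²


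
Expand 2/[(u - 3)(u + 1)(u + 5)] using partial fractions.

Using cover-up method: α = 1/16, β = -1/8, γ = 1/16
Result: (1/16)/(u - 3) - (1/8)/(u + 1) + (1/16)/(u + 5)


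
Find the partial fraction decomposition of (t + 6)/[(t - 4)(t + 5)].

At t=4: P = (1·4 + 6)/(4 + 5) = 10/9. At t=-5: Q = (1·(-5) + 6)/(-5 - 4) = -1/9
Result: (10/9)/(t - 4) - (1/9)/(t + 5)


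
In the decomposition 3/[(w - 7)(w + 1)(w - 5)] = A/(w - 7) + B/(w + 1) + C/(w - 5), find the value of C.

Cover-up at w = 5: C = 3/[(5 - 7)(5 + 1)] = 3/[(-2)(6)] = -3/12 = -1/4


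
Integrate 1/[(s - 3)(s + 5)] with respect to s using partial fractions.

Decompose: 1/[(s - 3)(s + 5)] = (1/8)/(s - 3) - (1/8)/(s + 5). Integrate each term: (1/8) ln|(s - 3)| - (1/8) ln|(s + 5)| + C


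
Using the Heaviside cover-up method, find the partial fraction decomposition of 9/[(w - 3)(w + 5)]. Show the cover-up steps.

Cover (w - 3): set w=3, get P = 9/(3 + 5) = 9/8. Cover (w + 5): set w=-5, get Q = 9/(-5 - 3) = -9/8.
Result: (9/8)/(w - 3) - (9/8)/(w + 5)


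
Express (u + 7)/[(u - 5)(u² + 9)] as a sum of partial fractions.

At u=5: α = (1·5 + 7)/(5² + 9) = 6/17. β = -α = -6/17, γ = 1 - 5·α = -13/17
Result: (6/17)/(u - 5) - ((6/17)u + 13/17)/(u² + 9)


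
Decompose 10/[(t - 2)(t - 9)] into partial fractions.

10/(t - 2)(t - 9) = P/(t - 2) + Q/(t - 9). P = 10/(2 - 9) = -10/7, Q = 10/(9 - 2) = 10/7
Result: (-10/7)/(t - 2) + (10/7)/(t - 9)


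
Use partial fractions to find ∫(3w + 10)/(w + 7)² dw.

Decompose: α = 3, β = 3·(-7) + 10 = -11, so (3w + 10)/(w + 7)² = 3/(w + 7) - 11/(w + 7)². Integrate: ∫ α/(w + 7) dw = 3 ln|(w + 7)|; ∫ β/(w + 7)² dw = 11/(w + 7). Sum: 3 ln|(w + 7)| + 11/(w + 7) + C


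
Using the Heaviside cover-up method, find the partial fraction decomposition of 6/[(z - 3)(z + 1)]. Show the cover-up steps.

Cover (z - 3): set z=3, get α = 6/(3 + 1) = 3/2. Cover (z + 1): set z=-1, get β = 6/(-1 - 3) = -3/2.
Result: (3/2)/(z - 3) - (3/2)/(z + 1)


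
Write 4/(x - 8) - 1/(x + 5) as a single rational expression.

Common denominator (x - 8)(x + 5). Numerator: 4(x + 5) - 1(x - 8) = (4x + 20) - (x - 8) = 3x + 28
Result: (3x + 28)/[(x - 8)(x + 5)]


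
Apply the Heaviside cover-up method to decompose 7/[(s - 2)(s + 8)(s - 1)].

Cover (s - 2), s=2: A = 7/[(2 + 8)(2 - 1)] = 7/10. Cover (s + 8), s=-8: B = 7/[(-8 - 2)(-8 - 1)] = 7/90. Cover (s - 1), s=1: C = 7/[(1 - 2)(1 + 8)] = -7/9.
Result: (7/10)/(s - 2) + (7/90)/(s + 8) - (7/9)/(s - 1)


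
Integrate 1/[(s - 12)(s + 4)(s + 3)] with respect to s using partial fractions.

Cover-up: P = 1/240, Q = 1/16, R = -1/15. Decomposition: (1/240)/(s - 12) + (1/16)/(s + 4) - (1/15)/(s + 3). Integrate each term: (1/240) ln|(s - 12)| + (1/16) ln|(s + 4)| - (1/15) ln|(s + 3)| + C


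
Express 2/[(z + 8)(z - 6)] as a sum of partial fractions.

2/(z + 8)(z - 6) = α/(z + 8) + β/(z - 6). α = 2/(-8 - 6) = -1/7, β = 2/(6 + 8) = 1/7
Result: (-1/7)/(z + 8) + (1/7)/(z - 6)


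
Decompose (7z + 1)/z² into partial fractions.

(7z + 1) = Pz + Q. At z = 0: Q = 7·0 + 1 = 1. Coeff of z: P = 7
Result: 7/z + 1/z²


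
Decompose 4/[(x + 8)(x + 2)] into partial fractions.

4/(x + 8)(x + 2) = α/(x + 8) + β/(x + 2). α = 4/(-8 + 2) = -2/3, β = 4/(-2 + 8) = 2/3
Result: (-2/3)/(x + 8) + (2/3)/(x + 2)


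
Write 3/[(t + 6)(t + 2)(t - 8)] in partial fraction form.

Using cover-up method: α = 3/56, β = -3/40, γ = 3/140
Result: (3/56)/(t + 6) - (3/40)/(t + 2) + (3/140)/(t - 8)


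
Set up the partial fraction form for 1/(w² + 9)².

Repeated quadratic factor: (Aw + B)/(w² + 9) + (Cw + D)/(w² + 9)²


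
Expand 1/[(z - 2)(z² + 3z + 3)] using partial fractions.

Cover-up at z = 2: A = 1/(2² + 3·2 + 3) = 1/13. Then B = -A = -1/13, C = -A·(3 + 2) = -5/13
Result: (1/13)/(z - 2) - ((1/13)z + 5/13)/(z² + 3z + 3)


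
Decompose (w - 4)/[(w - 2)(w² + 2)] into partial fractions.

At w=2: P = (1·2 - 4)/(2² + 2) = -1/3. Q = -P = 1/3, R = 1 - 2·P = 5/3
Result: (-1/3)/(w - 2) + ((1/3)w + 5/3)/(w² + 2)


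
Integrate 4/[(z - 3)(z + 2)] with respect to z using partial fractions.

Decompose: 4/[(z - 3)(z + 2)] = (4/5)/(z - 3) - (4/5)/(z + 2). Integrate each term: (4/5) ln|(z - 3)| - (4/5) ln|(z + 2)| + C


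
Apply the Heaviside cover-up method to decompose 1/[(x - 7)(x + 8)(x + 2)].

Cover (x - 7), x=7: α = 1/[(7 + 8)(7 + 2)] = 1/135. Cover (x + 8), x=-8: β = 1/[(-8 - 7)(-8 + 2)] = 1/90. Cover (x + 2), x=-2: γ = 1/[(-2 - 7)(-2 + 8)] = -1/54.
Result: (1/135)/(x - 7) + (1/90)/(x + 8) - (1/54)/(x + 2)


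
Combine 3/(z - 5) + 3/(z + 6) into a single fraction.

Common denominator (z - 5)(z + 6). Numerator: 3(z + 6) + 3(z - 5) = (3z + 18) + (3z - 15) = 6z + 3
Result: (6z + 3)/[(z - 5)(z + 6)]


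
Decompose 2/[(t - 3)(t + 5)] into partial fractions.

2/(t - 3)(t + 5) = P/(t - 3) + Q/(t + 5). P = 2/(3 + 5) = 1/4, Q = 2/(-5 - 3) = -1/4
Result: (1/4)/(t - 3) - (1/4)/(t + 5)


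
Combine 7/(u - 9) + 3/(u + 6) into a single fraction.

Common denominator (u - 9)(u + 6). Numerator: 7(u + 6) + 3(u - 9) = (7u + 42) + (3u - 27) = 10u + 15
Result: (10u + 15)/[(u - 9)(u + 6)]


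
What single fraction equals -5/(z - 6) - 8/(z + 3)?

Common denominator (z - 6)(z + 3). Numerator: -5(z + 3) - 8(z - 6) = (-5z - 15) - (8z - 48) = -13z + 33
Result: (-13z + 33)/[(z - 6)(z + 3)]


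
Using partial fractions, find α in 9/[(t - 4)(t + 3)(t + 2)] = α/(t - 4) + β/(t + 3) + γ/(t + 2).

Cover-up at t = 4: α = 9/[(4 + 3)(4 + 2)] = 9/[(7)(6)] = 9/42 = 3/14


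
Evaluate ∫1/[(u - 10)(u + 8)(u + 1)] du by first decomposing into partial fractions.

Cover-up: α = 1/198, β = 1/126, γ = -1/77. Decomposition: (1/198)/(u - 10) + (1/126)/(u + 8) - (1/77)/(u + 1). Integrate each term: (1/198) ln|(u - 10)| + (1/126) ln|(u + 8)| - (1/77) ln|(u + 1)| + C


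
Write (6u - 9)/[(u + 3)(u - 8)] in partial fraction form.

At u=-3: P = (6·(-3) - 9)/(-3 - 8) = 27/11. At u=8: Q = (6·8 - 9)/(8 + 3) = 39/11
Result: (27/11)/(u + 3) + (39/11)/(u - 8)


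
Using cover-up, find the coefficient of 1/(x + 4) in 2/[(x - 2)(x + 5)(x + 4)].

Cover (x + 4), set x=-4: 2/[(-4 - 2)(-4 + 5)] = -1/3


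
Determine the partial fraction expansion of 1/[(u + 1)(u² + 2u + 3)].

Cover-up at u = -1: A = 1/((-1)² + 2·(-1) + 3) = 1/2. Then B = -A = -1/2, C = -A·(2 - 1) = -1/2
Result: (1/2)/(u + 1) - ((1/2)u + 1/2)/(u² + 2u + 3)


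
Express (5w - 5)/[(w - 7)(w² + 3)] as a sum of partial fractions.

At w=7: α = (5·7 - 5)/(7² + 3) = 15/26. β = -α = -15/26, γ = 5 - 7·α = 25/26
Result: (15/26)/(w - 7) - ((15/26)w - 25/26)/(w² + 3)


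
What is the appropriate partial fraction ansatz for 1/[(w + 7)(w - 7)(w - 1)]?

Three distinct linear factors: α/(w + 7) + β/(w - 7) + γ/(w - 1)


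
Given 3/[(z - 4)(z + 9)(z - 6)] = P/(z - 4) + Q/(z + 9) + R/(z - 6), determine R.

Cover-up at z = 6: R = 3/[(6 - 4)(6 + 9)] = 3/[(2)(15)] = 3/30 = 1/10


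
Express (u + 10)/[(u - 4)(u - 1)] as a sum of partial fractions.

At u=4: A = (1·4 + 10)/(4 - 1) = 14/3. At u=1: B = (1·1 + 10)/(1 - 4) = -11/3
Result: (14/3)/(u - 4) - (11/3)/(u - 1)


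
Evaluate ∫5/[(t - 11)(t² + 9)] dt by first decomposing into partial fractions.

Cover-up at t=11: A = 5/(11²+9) = 1/26. Coeff matching: B = -1/26, C = -11/26. Decomposition: (1/26)/(t - 11) - ((1/26)t + 11/26)/(t² + 9). Integrate: linear → ln, quadratic → (1/2)ln + arctan: (1/26) ln|(t - 11)| - (1/52) ln(t² + 9) - (11/78) arctan(t/3) + C


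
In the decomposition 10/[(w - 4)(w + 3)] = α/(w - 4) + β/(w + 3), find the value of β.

Cover-up at w = -3: β = 10/(-3 - 4) = -10/7


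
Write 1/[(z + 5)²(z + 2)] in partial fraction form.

Cover-up at z=-2: R = 1/(-2 + 5)² = 1/9. Cover-up at z=-5: Q = 1/(-5 + 2) = -1/3. Comparing z² coeff: P = -R = -1/9
Result: (-1/9)/(z + 5) - (1/3)/(z + 5)² + (1/9)/(z + 2)


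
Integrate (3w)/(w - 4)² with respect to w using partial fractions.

Decompose: A = 3, B = 3·4 + 0 = 12, so (3w)/(w - 4)² = 3/(w - 4) + 12/(w - 4)². Integrate: ∫ A/(w - 4) dw = 3 ln|(w - 4)|; ∫ B/(w - 4)² dw = -12/(w - 4). Sum: 3 ln|(w - 4)| - 12/(w - 4) + C


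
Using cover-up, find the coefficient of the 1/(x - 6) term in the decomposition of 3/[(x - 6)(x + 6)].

Cover (x - 6), set x=6: 3/((x + 6) at x=6) = 3/(12) = 1/4


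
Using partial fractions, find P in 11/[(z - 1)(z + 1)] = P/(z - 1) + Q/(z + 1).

Cover-up at z = 1: P = 11/(1 + 1) = 11/2


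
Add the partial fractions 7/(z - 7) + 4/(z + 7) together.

Common denominator (z - 7)(z + 7). Numerator: 7(z + 7) + 4(z - 7) = (7z + 49) + (4z - 28) = 11z + 21
Result: (11z + 21)/[(z - 7)(z + 7)]


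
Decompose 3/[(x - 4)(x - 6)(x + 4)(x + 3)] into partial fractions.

Using Heaviside cover-up: (-3/112)/(x - 4) + (1/60)/(x - 6) - (3/80)/(x + 4) + (1/21)/(x + 3)


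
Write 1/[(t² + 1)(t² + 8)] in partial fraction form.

Coefficient matching gives P = R = 0, Q = 1/(8-1) = 1/7, S = -Q = -1/7
Result: (1/7)/(t² + 1) - (1/7)/(t² + 8)


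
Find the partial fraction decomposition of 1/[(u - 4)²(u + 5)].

Cover-up at u=-5: R = 1/(-5 - 4)² = 1/81. Cover-up at u=4: Q = 1/(4 + 5) = 1/9. Comparing u² coeff: P = -R = -1/81
Result: (-1/81)/(u - 4) + (1/9)/(u - 4)² + (1/81)/(u + 5)


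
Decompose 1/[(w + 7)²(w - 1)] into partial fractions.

Cover-up at w=1: C = 1/(1 + 7)² = 1/64. Cover-up at w=-7: B = 1/(-7 - 1) = -1/8. Comparing w² coeff: A = -C = -1/64
Result: (-1/64)/(w + 7) - (1/8)/(w + 7)² + (1/64)/(w - 1)


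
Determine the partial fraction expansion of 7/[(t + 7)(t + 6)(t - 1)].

Using cover-up method: A = 7/8, B = -1, C = 1/8
Result: (7/8)/(t + 7) - 1/(t + 6) + (1/8)/(t - 1)


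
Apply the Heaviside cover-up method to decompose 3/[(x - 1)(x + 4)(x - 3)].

Cover (x - 1), x=1: P = 3/[(1 + 4)(1 - 3)] = -3/10. Cover (x + 4), x=-4: Q = 3/[(-4 - 1)(-4 - 3)] = 3/35. Cover (x - 3), x=3: R = 3/[(3 - 1)(3 + 4)] = 3/14.
Result: (-3/10)/(x - 1) + (3/35)/(x + 4) + (3/14)/(x - 3)


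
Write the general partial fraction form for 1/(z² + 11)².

Repeated quadratic factor: (Az + B)/(z² + 11) + (Cz + D)/(z² + 11)²


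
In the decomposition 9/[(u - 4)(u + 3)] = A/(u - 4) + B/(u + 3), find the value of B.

Cover-up at u = -3: B = 9/(-3 - 4) = -9/7


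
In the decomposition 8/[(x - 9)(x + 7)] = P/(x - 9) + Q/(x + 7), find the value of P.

Cover-up at x = 9: P = 8/(9 + 7) = 8/16 = 1/2


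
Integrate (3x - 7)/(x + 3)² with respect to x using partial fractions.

Decompose: α = 3, β = 3·(-3) - 7 = -16, so (3x - 7)/(x + 3)² = 3/(x + 3) - 16/(x + 3)². Integrate: ∫ α/(x + 3) dx = 3 ln|(x + 3)|; ∫ β/(x + 3)² dx = 16/(x + 3). Sum: 3 ln|(x + 3)| + 16/(x + 3) + C


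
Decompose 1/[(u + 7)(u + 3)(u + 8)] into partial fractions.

Using cover-up method: α = -1/4, β = 1/20, γ = 1/5
Result: (-1/4)/(u + 7) + (1/20)/(u + 3) + (1/5)/(u + 8)


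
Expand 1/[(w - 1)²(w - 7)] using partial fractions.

Cover-up at w=7: R = 1/(7 - 1)² = 1/36. Cover-up at w=1: Q = 1/(1 - 7) = -1/6. Comparing w² coeff: P = -R = -1/36
Result: (-1/36)/(w - 1) - (1/6)/(w - 1)² + (1/36)/(w - 7)


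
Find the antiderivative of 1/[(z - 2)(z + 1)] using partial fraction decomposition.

Decompose: 1/[(z - 2)(z + 1)] = (1/3)/(z - 2) - (1/3)/(z + 1). Integrate each term: (1/3) ln|(z - 2)| - (1/3) ln|(z + 1)| + C


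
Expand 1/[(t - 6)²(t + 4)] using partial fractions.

Cover-up at t=-4: γ = 1/(-4 - 6)² = 1/100. Cover-up at t=6: β = 1/(6 + 4) = 1/10. Comparing t² coeff: α = -γ = -1/100
Result: (-1/100)/(t - 6) + (1/10)/(t - 6)² + (1/100)/(t + 4)


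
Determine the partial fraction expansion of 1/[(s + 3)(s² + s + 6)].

Cover-up at s = -3: A = 1/((-3)² + 1·(-3) + 6) = 1/12. Then B = -A = -1/12, C = -A·(1 - 3) = 1/6
Result: (1/12)/(s + 3) - ((1/12)s - 1/6)/(s² + s + 6)


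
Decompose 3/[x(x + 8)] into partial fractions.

3/x(x + 8) = A/x + B/(x + 8). A = 3/(0 + 8) = 3/8, B = 3/(-8 - 0) = -3/8
Result: (3/8)/x - (3/8)/(x + 8)


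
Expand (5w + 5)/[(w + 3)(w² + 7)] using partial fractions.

At w=-3: P = (5·(-3) + 5)/((-3)² + 7) = -5/8. Q = -P = 5/8, R = 5 - (-3)·P = 25/8
Result: (-5/8)/(w + 3) + ((5/8)w + 25/8)/(w² + 7)


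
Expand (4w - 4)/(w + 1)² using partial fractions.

(4w - 4) = A(w + 1) + B. At w = -1: B = 4·(-1) - 4 = -8. Coeff of w: A = 4
Result: 4/(w + 1) - 8/(w + 1)²


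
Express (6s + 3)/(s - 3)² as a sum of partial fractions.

(6s + 3) = P(s - 3) + Q. At s = 3: Q = 6·3 + 3 = 21. Coeff of s: P = 6
Result: 6/(s - 3) + 21/(s - 3)²


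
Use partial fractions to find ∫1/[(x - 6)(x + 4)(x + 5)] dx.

Cover-up: P = 1/110, Q = -1/10, R = 1/11. Decomposition: (1/110)/(x - 6) - (1/10)/(x + 4) + (1/11)/(x + 5). Integrate each term: (1/110) ln|(x - 6)| - (1/10) ln|(x + 4)| + (1/11) ln|(x + 5)| + C


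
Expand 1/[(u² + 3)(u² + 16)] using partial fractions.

Coefficient matching gives A = C = 0, B = 1/(16-3) = 1/13, D = -B = -1/13
Result: (1/13)/(u² + 3) - (1/13)/(u² + 16)


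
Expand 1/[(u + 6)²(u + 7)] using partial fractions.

Cover-up at u=-7: γ = 1/(-7 + 6)² = 1. Cover-up at u=-6: β = 1/(-6 + 7) = 1. Comparing u² coeff: α = -γ = -1
Result: -1/(u + 6) + 1/(u + 6)² + 1/(u + 7)


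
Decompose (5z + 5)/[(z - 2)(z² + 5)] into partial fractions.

At z=2: P = (5·2 + 5)/(2² + 5) = 5/3. Q = -P = -5/3, R = 5 - 2·P = 5/3
Result: (5/3)/(z - 2) - ((5/3)z - 5/3)/(z² + 5)


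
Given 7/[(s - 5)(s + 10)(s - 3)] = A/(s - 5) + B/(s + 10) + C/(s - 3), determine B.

Cover-up at s = -10: B = 7/[(-10 - 5)(-10 - 3)] = 7/[(-15)(-13)] = 7/195


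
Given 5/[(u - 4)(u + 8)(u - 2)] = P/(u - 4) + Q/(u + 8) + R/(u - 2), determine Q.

Cover-up at u = -8: Q = 5/[(-8 - 4)(-8 - 2)] = 5/[(-12)(-10)] = 5/120 = 1/24


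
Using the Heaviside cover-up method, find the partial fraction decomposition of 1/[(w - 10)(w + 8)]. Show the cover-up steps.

Cover (w - 10): set w=10, get A = 1/(10 + 8) = 1/18. Cover (w + 8): set w=-8, get B = 1/(-8 - 10) = -1/18.
Result: (1/18)/(w - 10) - (1/18)/(w + 8)


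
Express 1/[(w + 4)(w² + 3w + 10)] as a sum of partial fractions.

Cover-up at w = -4: α = 1/((-4)² + 3·(-4) + 10) = 1/14. Then β = -α = -1/14, γ = -α·(3 - 4) = 1/14
Result: (1/14)/(w + 4) - ((1/14)w - 1/14)/(w² + 3w + 10)


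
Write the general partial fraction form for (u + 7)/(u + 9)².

Repeated linear factor: α/(u + 9) + β/(u + 9)²


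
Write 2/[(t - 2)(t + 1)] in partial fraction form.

2/(t - 2)(t + 1) = A/(t - 2) + B/(t + 1). A = 2/(2 + 1) = 2/3, B = 2/(-1 - 2) = -2/3
Result: (2/3)/(t - 2) - (2/3)/(t + 1)


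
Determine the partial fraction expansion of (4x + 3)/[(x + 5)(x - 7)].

At x=-5: α = (4·(-5) + 3)/(-5 - 7) = 17/12. At x=7: β = (4·7 + 3)/(7 + 5) = 31/12
Result: (17/12)/(x + 5) + (31/12)/(x - 7)


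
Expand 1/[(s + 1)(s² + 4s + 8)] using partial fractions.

Cover-up at s = -1: α = 1/((-1)² + 4·(-1) + 8) = 1/5. Then β = -α = -1/5, γ = -α·(4 - 1) = -3/5
Result: (1/5)/(s + 1) - ((1/5)s + 3/5)/(s² + 4s + 8)


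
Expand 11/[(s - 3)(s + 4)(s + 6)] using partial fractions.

Using cover-up method: α = 11/63, β = -11/14, γ = 11/18
Result: (11/63)/(s - 3) - (11/14)/(s + 4) + (11/18)/(s + 6)


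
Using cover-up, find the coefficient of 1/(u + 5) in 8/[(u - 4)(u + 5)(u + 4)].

Cover (u + 5), set u=-5: 8/[(-5 - 4)(-5 + 4)] = 8/9


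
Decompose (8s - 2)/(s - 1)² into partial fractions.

(8s - 2) = α(s - 1) + β. At s = 1: β = 8·1 - 2 = 6. Coeff of s: α = 8
Result: 8/(s - 1) + 6/(s - 1)²


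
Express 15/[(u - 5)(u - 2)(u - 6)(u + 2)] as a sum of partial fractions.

Using Heaviside cover-up: (-5/7)/(u - 5) + (5/16)/(u - 2) + (15/32)/(u - 6) - (15/224)/(u + 2)


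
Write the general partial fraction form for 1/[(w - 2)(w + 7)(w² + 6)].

Two linear + quadratic: P/(w - 2) + Q/(w + 7) + (Rw + S)/(w² + 6)


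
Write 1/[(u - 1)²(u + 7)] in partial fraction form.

Cover-up at u=-7: R = 1/(-7 - 1)² = 1/64. Cover-up at u=1: Q = 1/(1 + 7) = 1/8. Comparing u² coeff: P = -R = -1/64
Result: (-1/64)/(u - 1) + (1/8)/(u - 1)² + (1/64)/(u + 7)


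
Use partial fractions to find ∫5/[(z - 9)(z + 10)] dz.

Decompose: 5/[(z - 9)(z + 10)] = (5/19)/(z - 9) - (5/19)/(z + 10). Integrate each term: (5/19) ln|(z - 9)| - (5/19) ln|(z + 10)| + C
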